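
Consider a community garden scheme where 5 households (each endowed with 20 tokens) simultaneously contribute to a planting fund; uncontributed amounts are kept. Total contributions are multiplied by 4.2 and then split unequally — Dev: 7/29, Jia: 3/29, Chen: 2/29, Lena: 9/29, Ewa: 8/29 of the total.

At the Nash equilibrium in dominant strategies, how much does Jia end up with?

For player j, contributing a unit is worthwhile iff 4.2 × (j's share) ≥ 1, i.e. iff j's share is at least 0.2381.
Dev, Lena and Ewa clear that bar, contributing 20 each; the remaining 2 contribute 0. Total contributed: 60.
Jia keeps 20 and receives 4.2 × 60 × 3/29 = 26.07 from the planting fund, for a payoff of 46.07.

46.07 tokens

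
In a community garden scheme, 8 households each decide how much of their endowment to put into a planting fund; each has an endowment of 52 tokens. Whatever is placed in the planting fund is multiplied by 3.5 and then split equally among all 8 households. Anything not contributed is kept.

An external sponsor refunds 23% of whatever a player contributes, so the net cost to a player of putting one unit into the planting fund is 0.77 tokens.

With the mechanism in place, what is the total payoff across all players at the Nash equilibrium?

416.00 tokens

The effective private return is (3.5/8) / 0.77 = 0.5682, which is still under 1, so the mechanism doesn't change anyone's dominant strategy: zero contribution.
At the Nash equilibrium no one contributes; group total payoff = 8 × 52 = 416.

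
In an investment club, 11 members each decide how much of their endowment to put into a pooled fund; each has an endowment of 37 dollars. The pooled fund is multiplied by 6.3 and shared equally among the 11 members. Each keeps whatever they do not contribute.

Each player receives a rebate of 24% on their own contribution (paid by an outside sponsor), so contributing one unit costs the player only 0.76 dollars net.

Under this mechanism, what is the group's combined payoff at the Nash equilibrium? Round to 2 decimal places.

407.00 dollars

The effective private return is (6.3/11) / 0.76 = 0.7536, which is still under 1, so the mechanism doesn't change anyone's dominant strategy: zero contribution.
At the Nash equilibrium no one contributes; group total payoff = 11 × 37 = 407.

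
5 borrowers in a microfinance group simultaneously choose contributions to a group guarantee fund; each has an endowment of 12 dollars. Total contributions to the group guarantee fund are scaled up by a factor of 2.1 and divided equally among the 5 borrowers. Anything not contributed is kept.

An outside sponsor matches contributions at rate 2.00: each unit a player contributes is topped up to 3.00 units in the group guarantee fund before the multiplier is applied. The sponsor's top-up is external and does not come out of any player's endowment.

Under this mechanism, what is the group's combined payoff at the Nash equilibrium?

Under the mechanism each unit contributed yields 2.1 × 3.00 / 5 = 1.2600 back to its contributor per unit of net cost, which exceeds 1, making full contribution the dominant choice for everyone.
At the Nash equilibrium everyone contributes 12. Group total payoff = 2.1 × 3.00 × 60 = 378.00.

378.00 dollars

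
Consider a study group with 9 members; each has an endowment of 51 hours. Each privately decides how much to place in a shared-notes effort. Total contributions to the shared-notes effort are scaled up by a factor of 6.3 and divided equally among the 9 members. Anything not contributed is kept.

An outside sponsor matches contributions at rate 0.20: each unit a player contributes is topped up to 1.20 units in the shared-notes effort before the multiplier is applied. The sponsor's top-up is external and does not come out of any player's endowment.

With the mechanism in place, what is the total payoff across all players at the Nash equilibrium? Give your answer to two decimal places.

459.00 hours

With the mechanism, a contributed unit returns 6.3 × 1.20 / 9 = 0.8400 per unit of net cost — still below 1 — so contributing 0 remains dominant for every player.
Everyone keeps their endowment and the group total is 9 × 51 = 459.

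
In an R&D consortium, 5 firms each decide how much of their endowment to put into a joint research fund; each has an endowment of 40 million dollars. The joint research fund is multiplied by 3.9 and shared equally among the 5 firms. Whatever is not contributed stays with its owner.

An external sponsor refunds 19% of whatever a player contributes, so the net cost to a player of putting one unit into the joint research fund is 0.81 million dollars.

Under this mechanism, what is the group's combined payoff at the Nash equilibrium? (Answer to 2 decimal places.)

Even with the mechanism, each unit contributed returns only (3.9/5) / 0.81 = 0.9630 per unit of net cost, so contributing nothing is still dominant.
At the Nash equilibrium no one contributes; group total payoff = 5 × 40 = 200.

200.00 million dollars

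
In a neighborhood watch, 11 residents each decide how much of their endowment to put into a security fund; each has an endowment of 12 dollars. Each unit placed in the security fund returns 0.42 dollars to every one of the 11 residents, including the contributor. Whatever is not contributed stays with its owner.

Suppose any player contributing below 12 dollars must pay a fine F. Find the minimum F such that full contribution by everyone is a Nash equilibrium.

6.96 dollars

Given the others contribute fully, the best deviation is to contribute 0 (any partial contribution still incurs the fine and gives up units whose private return 0.42 is below 1).
Deviating from 12 to 0 saves 12 dollars but forfeits the deviator's share of the drop in the security fund: 0.42 × 12 = 5.04.
So the deviation gain is 12 − 5.04 = 6.96, and the fine must be at least 6.96 dollars to wipe it out.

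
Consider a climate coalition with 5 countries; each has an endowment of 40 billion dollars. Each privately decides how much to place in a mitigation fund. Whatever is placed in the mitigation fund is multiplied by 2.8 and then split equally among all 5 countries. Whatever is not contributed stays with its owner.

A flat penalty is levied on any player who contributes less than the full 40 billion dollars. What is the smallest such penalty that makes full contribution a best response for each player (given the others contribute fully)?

Given the others contribute fully, the best deviation is to contribute 0 (any partial contribution still incurs the fine and gives up units whose private return 0.5600 is below 1).
Deviating from 40 to 0 saves 40 billion dollars but forfeits the deviator's share of the drop in the mitigation fund: 2.8/5 × 40 = 22.40.
So the deviation gain is 40 − 22.40 = 17.60, and the fine must be at least 17.60 billion dollars to wipe it out.

17.60 billion dollars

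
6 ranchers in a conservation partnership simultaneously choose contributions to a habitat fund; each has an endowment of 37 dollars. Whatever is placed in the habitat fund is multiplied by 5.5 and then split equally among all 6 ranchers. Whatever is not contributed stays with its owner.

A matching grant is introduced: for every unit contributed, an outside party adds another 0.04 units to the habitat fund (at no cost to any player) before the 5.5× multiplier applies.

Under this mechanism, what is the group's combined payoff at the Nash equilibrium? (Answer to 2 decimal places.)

222.00 dollars

The effective private return is 5.5 × 1.04 / 6 = 0.9533, which is still under 1, so the mechanism doesn't change anyone's dominant strategy: zero contribution.
At the Nash equilibrium no one contributes; group total payoff = 6 × 37 = 222.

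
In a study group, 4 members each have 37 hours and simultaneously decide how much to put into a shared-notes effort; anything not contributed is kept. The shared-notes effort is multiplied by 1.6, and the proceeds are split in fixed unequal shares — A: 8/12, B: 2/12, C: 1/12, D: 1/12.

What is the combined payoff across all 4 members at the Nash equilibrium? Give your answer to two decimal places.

Each unit j contributes comes back to j as 1.6 × (j's share), so j prefers to contribute only if that share exceeds 1/1.6 = 0.6250; otherwise keeping the unit dominates.
The only share above 0.6250 is A's 8/12, contributing 37; the remaining 3 contribute 0. Total contributed: 37.
The shared-notes effort pays out 1.6 × 37 = 59.20 in total (split across the unequal shares, but the aggregate is all that matters for the group sum).
The 3 free-riders keep 37 each, adding 111. Group total = 111 + 59.20 = 170.20.

170.20 hours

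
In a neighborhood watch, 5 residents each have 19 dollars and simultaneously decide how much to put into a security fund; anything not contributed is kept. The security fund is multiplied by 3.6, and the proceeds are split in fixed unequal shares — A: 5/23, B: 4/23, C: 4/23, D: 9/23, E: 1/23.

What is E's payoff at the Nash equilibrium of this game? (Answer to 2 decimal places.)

For player j, contributing a unit is worthwhile iff 3.6 × (j's share) ≥ 1, i.e. iff j's share is at least 0.2778.
D alone (share 9/23) is above the threshold, contributing 19; the remaining 4 contribute 0. Total contributed: 19.
E keeps 19 and receives 3.6 × 19 × 1/23 = 2.97 from the security fund, for a payoff of 21.97.

21.97 dollars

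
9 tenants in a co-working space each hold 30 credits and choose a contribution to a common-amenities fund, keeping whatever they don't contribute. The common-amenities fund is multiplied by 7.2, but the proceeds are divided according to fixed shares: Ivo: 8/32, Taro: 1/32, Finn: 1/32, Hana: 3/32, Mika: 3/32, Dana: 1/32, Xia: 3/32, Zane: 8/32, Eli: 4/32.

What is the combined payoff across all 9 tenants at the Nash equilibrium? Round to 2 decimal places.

Each unit j contributes comes back to j as 7.2 × (j's share), so j prefers to contribute only if that share exceeds 1/7.2 = 0.1389; otherwise keeping the unit dominates.
Ivo and Zane clear that bar, contributing 30 each; the remaining 7 contribute 0. Total contributed: 60.
The common-amenities fund pays out 7.2 × 60 = 432.00 in total (split across the unequal shares, but the aggregate is all that matters for the group sum).
The 7 free-riders keep 30 each, adding 210. Group total = 210 + 432.00 = 642.00.

642.00 credits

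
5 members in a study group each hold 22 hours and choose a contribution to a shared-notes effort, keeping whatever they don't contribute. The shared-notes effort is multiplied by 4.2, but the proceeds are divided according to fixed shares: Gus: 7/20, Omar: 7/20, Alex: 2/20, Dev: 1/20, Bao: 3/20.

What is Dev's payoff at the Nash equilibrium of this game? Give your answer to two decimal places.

A player with share s gets back 4.2·s per unit contributed, so full contribution is dominant for anyone with s > 1/4.2 = 0.2381 and zero contribution is dominant for anyone below.
The shares above 0.2381 belong to Gus and Omar, contributing 22 each; the remaining 3 contribute 0. Total contributed: 44.
Dev keeps 22 and receives 4.2 × 44 × 1/20 = 9.24 from the shared-notes effort, for a payoff of 31.24.

31.24 hours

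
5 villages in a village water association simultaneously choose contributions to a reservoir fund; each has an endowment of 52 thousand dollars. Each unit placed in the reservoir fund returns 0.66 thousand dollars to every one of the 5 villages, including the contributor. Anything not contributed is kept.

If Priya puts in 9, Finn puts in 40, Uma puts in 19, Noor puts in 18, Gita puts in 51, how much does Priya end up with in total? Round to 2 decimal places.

Total contributed: 9 + 40 + 19 + 18 + 51 = 137.
Each receives 0.66 × 137 = 90.42 from the reservoir fund.
Priya keeps 52 − 9 = 43, so Priya's payoff is 43 + 90.42 = 133.42.

133.42 thousand dollars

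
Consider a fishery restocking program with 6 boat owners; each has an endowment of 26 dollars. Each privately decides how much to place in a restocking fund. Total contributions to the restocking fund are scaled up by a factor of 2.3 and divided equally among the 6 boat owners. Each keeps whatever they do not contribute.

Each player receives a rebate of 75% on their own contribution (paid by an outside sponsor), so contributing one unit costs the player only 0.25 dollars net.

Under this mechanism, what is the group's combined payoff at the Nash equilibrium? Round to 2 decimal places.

475.80 dollars

The effective private return per unit is now (2.3/6) / 0.25 = 1.5333 > 1, so every player's dominant strategy flips to full contribution.
At the Nash equilibrium everyone contributes 26. Group total payoff = 6 × (26 × 0.75 + 2.3 × 26) = 475.80.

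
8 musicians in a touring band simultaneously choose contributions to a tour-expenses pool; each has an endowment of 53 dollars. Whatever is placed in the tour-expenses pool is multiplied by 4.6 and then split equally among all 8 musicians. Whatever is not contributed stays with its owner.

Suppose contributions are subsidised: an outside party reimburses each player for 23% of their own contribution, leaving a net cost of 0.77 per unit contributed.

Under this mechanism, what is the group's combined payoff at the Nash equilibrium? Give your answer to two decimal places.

The effective private return is (4.6/8) / 0.77 = 0.7468, which is still under 1, so the mechanism doesn't change anyone's dominant strategy: zero contribution.
At the Nash equilibrium no one contributes; group total payoff = 8 × 53 = 424.

424.00 dollars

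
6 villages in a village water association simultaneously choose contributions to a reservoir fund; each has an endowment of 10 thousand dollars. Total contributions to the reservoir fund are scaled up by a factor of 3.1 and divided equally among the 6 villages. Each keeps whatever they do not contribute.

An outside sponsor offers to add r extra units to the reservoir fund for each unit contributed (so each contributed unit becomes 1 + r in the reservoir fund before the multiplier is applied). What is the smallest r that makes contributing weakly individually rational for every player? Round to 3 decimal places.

0.935

With matching at rate r, one contributed unit becomes (1 + r) in the reservoir fund and returns 3.1 × (1 + r) / 6 to the contributor.
Setting this equal to 1: 1 + r = 6/3.1 = 1.9355.
So the minimum matching rate is r = 1.9355 − 1 = 0.935.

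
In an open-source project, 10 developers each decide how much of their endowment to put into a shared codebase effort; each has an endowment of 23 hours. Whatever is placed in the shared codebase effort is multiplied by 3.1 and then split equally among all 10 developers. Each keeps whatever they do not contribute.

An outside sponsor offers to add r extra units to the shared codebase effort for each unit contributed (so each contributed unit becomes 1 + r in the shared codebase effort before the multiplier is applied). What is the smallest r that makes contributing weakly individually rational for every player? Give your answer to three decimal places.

With matching at rate r, one contributed unit becomes (1 + r) in the shared codebase effort and returns 3.1 × (1 + r) / 10 to the contributor.
Setting this equal to 1: 1 + r = 10/3.1 = 3.2258.
So the minimum matching rate is r = 3.2258 − 1 = 2.226.

2.226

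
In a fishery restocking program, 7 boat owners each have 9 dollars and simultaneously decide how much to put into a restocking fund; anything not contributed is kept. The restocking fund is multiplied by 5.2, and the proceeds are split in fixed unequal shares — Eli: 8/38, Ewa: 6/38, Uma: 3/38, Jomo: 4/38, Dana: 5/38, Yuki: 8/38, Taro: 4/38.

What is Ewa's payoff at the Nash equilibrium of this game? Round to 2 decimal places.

Player j's private return per contributed unit is 5.2 × (j's share). Contributing is weakly dominant for j when that share is at least 1/5.2 = 0.1923, and contributing 0 is dominant otherwise.
The shares above 0.1923 belong to Eli and Yuki, contributing 9 each; the remaining 5 contribute 0. Total contributed: 18.
Ewa keeps 9 and receives 5.2 × 18 × 6/38 = 14.78 from the restocking fund, for a payoff of 23.78.

23.78 dollars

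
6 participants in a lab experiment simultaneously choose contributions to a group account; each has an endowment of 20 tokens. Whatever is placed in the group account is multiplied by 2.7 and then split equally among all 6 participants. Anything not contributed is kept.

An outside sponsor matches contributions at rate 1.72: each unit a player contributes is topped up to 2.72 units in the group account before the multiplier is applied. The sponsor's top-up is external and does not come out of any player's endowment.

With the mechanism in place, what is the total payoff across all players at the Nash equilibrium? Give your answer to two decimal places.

With the mechanism, a contributed unit returns 2.7 × 2.72 / 6 = 1.2240 per unit of net cost to the contributor — now above 1 — so contributing fully is weakly dominant for every player.
So the Nash equilibrium is full contribution by all 6; the group earns 2.7 × 2.72 × 120 = 881.28.

881.28 tokens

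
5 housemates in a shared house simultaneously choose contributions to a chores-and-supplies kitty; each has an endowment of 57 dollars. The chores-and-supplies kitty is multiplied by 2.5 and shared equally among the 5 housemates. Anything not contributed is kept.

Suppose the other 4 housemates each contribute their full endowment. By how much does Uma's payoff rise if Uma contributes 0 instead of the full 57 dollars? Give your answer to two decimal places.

Switching from a contribution of 57 to 0 lets Uma keep an extra 57 dollars, but lowers the chores-and-supplies kitty by 57, which costs Uma their own share of that drop: 2.5/5 × 57 = 28.50.
Net gain = 57 − 28.50 = 28.50. The private return per contributed unit (0.5000) is below 1, so free-riding is indeed the best response regardless of what the others do.

28.50 dollars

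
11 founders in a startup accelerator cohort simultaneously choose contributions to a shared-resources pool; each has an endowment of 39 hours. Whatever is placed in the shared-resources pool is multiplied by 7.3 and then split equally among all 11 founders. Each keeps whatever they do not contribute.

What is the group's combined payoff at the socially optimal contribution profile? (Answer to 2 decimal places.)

Each contributed unit returns 7.300 to the group as a whole (0.6636 to each of 11 players), which exceeds 1, so the social optimum is full contribution: group total = 7.300 × 429 = 3131.70.

3131.70 hours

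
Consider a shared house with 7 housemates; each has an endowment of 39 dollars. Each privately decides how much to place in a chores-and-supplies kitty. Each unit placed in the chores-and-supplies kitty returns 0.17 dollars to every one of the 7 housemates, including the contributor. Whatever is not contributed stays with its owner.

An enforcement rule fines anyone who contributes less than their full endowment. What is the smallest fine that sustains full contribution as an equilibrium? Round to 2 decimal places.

32.37 dollars

Given the others contribute fully, the best deviation is to contribute 0 (any partial contribution still incurs the fine and gives up units whose private return 0.17 is below 1).
Deviating from 39 to 0 saves 39 dollars but forfeits the deviator's share of the drop in the chores-and-supplies kitty: 0.17 × 39 = 6.63.
So the deviation gain is 39 − 6.63 = 32.37, and the fine must be at least 32.37 dollars to wipe it out.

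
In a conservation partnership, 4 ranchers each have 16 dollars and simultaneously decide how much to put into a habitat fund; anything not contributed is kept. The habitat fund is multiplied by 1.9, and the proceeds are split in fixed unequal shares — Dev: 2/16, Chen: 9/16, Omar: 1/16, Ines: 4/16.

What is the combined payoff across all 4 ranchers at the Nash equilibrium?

78.40 dollars

A player with share s gets back 1.9·s per unit contributed, so full contribution is dominant for anyone with s > 1/1.9 = 0.5263 and zero contribution is dominant for anyone below.
The only share above 0.5263 is Chen's 9/16, contributing 16; the remaining 3 contribute 0. Total contributed: 16.
The habitat fund pays out 1.9 × 16 = 30.40 in total (split across the unequal shares, but the aggregate is all that matters for the group sum).
The 3 free-riders keep 16 each, adding 48. Group total = 48 + 30.40 = 78.40.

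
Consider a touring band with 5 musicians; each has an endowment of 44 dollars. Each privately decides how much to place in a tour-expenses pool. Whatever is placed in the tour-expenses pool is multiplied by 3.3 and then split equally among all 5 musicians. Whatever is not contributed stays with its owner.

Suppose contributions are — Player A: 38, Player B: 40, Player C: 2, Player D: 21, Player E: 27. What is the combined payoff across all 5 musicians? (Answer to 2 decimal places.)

514.40 dollars

Total contributed: 38 + 40 + 2 + 21 + 27 = 128; total kept: 5 × 44 − 128 = 92.
The tour-expenses pool pays out 3.3 × 128 = 422.40 in aggregate.
Group total = 92 + 422.40 = 514.40.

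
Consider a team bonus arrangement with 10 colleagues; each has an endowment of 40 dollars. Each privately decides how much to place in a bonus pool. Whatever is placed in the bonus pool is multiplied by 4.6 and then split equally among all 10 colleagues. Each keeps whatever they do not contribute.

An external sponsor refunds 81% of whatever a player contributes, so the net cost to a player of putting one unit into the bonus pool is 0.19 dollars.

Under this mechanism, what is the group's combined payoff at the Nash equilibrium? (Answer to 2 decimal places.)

The effective private return per unit is now (4.6/10) / 0.19 = 2.4211 > 1, so every player's dominant strategy flips to full contribution.
So the Nash equilibrium is full contribution by all 10; the group earns 10 × (40 × 0.81 + 4.6 × 40) = 2164.00.

2164.00 dollars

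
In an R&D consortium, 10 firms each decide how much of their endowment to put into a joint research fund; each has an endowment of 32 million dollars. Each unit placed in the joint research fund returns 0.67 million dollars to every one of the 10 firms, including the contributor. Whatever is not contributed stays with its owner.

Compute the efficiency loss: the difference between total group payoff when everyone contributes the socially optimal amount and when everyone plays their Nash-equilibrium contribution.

1824.00 million dollars

The private return per contributed unit is 0.67 < 1, so contributing 0 is dominant for every player. At the Nash equilibrium everyone keeps their 32, and the group total is 10 × 32 = 320.
Each contributed unit returns 6.700 to the group as a whole (0.67 to each of 10 players), which exceeds 1, so the social optimum is full contribution: group total = 6.700 × 320 = 2144.00.
Efficiency loss = 2144.00 − 320 = 1824.00.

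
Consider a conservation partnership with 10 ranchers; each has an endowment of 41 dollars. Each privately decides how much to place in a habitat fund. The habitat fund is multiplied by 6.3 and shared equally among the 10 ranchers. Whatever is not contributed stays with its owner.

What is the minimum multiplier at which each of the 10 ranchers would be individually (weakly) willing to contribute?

10

A contributed unit returns (multiplier)/10 to its contributor.
This reaches 1 exactly when the multiplier is 10.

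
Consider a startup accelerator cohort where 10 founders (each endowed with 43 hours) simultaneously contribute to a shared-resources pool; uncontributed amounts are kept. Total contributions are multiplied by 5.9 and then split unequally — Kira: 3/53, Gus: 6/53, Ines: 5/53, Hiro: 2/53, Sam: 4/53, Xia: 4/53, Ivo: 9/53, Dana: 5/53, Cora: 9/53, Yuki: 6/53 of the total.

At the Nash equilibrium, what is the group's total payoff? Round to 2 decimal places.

Player j's private return per contributed unit is 5.9 × (j's share). Contributing is weakly dominant for j when that share is at least 1/5.9 = 0.1695, and contributing 0 is dominant otherwise.
Ivo and Cora are above the threshold, contributing 43 each; the remaining 8 contribute 0. Total contributed: 86.
The shared-resources pool pays out 5.9 × 86 = 507.40 in total (split across the unequal shares, but the aggregate is all that matters for the group sum).
The 8 free-riders keep 43 each, adding 344. Group total = 344 + 507.40 = 851.40.

851.40 hours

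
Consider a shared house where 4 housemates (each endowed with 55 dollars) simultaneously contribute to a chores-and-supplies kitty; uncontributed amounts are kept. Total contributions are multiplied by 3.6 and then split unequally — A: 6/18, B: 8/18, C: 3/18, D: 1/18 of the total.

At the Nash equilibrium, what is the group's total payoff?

506.00 dollars

For player j, contributing a unit is worthwhile iff 3.6 × (j's share) ≥ 1, i.e. iff j's share is at least 0.2778.
The shares above 0.2778 belong to A and B, contributing 55 each; the remaining 2 contribute 0. Total contributed: 110.
The chores-and-supplies kitty pays out 3.6 × 110 = 396.00 in total (split across the unequal shares, but the aggregate is all that matters for the group sum).
The 2 free-riders keep 55 each, adding 110. Group total = 110 + 396.00 = 506.00.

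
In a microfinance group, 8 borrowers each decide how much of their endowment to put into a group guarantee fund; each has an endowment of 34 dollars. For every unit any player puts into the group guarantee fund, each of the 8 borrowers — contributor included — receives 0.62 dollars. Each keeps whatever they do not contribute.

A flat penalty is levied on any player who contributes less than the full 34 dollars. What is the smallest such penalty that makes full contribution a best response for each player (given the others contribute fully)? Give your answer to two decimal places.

Given the others contribute fully, the best deviation is to contribute 0 (any partial contribution still incurs the fine and gives up units whose private return 0.62 is below 1).
Deviating from 34 to 0 saves 34 dollars but forfeits the deviator's share of the drop in the group guarantee fund: 0.62 × 34 = 21.08.
So the deviation gain is 34 − 21.08 = 12.92, and the fine must be at least 12.92 dollars to wipe it out.

12.92 dollars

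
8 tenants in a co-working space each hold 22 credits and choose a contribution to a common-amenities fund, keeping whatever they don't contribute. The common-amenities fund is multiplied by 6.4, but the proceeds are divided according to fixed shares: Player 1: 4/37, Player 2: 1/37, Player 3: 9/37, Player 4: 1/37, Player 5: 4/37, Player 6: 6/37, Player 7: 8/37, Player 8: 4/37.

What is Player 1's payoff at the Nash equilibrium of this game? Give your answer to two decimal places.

67.66 credits

Player j's private return per contributed unit is 6.4 × (j's share). Contributing is weakly dominant for j when that share is at least 1/6.4 = 0.1563, and contributing 0 is dominant otherwise.
The shares above 0.1563 belong to Player 3, Player 6 and Player 7, contributing 22 each; the remaining 5 contribute 0. Total contributed: 66.
Player 1 keeps 22 and receives 6.4 × 66 × 4/37 = 45.66 from the common-amenities fund, for a payoff of 67.66.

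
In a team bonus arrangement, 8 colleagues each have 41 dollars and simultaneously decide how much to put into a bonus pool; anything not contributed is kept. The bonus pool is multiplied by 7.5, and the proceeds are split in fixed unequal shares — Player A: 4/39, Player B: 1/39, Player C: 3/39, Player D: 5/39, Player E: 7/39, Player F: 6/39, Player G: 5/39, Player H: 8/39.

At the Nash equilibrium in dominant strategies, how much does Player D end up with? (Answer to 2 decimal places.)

159.27 dollars

For player j, contributing a unit is worthwhile iff 7.5 × (j's share) ≥ 1, i.e. iff j's share is at least 0.1333.
Player E, Player F and Player H are above the threshold, contributing 41 each; the remaining 5 contribute 0. Total contributed: 123.
Player D keeps 41 and receives 7.5 × 123 × 5/39 = 118.27 from the bonus pool, for a payoff of 159.27.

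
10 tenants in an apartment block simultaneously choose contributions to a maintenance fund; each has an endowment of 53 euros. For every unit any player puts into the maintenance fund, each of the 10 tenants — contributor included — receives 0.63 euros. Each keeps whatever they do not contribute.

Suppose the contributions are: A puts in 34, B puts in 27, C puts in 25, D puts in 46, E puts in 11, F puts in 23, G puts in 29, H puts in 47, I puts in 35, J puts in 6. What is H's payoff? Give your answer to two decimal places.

184.29 euros

Total contributed: 34 + 27 + 25 + 46 + 11 + 23 + 29 + 47 + 35 + 6 = 283.
Each receives 0.63 × 283 = 178.29 from the maintenance fund.
H keeps 53 − 47 = 6, so H's payoff is 6 + 178.29 = 184.29.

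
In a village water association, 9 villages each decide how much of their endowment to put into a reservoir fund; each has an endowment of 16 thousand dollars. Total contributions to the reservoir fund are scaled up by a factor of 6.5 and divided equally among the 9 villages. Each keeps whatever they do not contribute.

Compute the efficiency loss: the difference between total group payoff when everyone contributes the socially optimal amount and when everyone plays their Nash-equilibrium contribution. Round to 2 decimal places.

Each contributed unit returns 6.5/9 = 0.7222 to its contributor — below 1 — so contributing 0 is dominant for every player. At the Nash equilibrium everyone keeps their 16, and the group total is 9 × 16 = 144.
Each contributed unit returns 6.500 to the group as a whole (0.7222 to each of 9 players), which exceeds 1, so the social optimum is full contribution: group total = 6.500 × 144 = 936.00.
Efficiency loss = 936.00 − 144 = 792.00.

792.00 thousand dollars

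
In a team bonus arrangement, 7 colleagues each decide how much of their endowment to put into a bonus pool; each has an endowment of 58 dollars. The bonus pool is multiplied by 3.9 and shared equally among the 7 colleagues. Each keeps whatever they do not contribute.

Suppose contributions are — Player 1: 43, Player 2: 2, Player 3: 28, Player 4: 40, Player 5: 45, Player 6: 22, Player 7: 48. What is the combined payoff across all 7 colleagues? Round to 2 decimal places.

Total contributed: 43 + 2 + 28 + 40 + 45 + 22 + 48 = 228; total kept: 7 × 58 − 228 = 178.
The bonus pool pays out 3.9 × 228 = 889.20 in aggregate.
Group total = 178 + 889.20 = 1067.20.

1067.20 dollars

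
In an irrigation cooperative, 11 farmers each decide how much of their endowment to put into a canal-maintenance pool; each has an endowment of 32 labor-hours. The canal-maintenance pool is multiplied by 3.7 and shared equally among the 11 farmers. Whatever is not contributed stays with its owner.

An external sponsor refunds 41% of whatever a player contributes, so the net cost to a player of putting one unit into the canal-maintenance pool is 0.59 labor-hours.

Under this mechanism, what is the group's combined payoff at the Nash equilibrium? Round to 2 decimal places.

352.00 labor-hours

The effective private return is (3.7/11) / 0.59 = 0.5701, which is still under 1, so the mechanism doesn't change anyone's dominant strategy: zero contribution.
At the Nash equilibrium no one contributes; group total payoff = 11 × 32 = 352.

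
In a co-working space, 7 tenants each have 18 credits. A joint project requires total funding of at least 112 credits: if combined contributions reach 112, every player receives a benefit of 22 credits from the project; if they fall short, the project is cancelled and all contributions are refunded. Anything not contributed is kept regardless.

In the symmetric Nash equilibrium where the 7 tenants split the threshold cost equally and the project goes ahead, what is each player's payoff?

24 credits

Equal share of the threshold: 112/7 = 16.
At this profile no one gains by cutting their contribution: any cut drops the total below 112, the project is cancelled, contributions are refunded, and the deviator ends with 18, which is less than 18 − 16 + 22 = 24. Contributing more than 16 just wastes the excess. So contributing exactly 16 is a best response.
Each player's payoff: 18 − 16 + 22 = 24.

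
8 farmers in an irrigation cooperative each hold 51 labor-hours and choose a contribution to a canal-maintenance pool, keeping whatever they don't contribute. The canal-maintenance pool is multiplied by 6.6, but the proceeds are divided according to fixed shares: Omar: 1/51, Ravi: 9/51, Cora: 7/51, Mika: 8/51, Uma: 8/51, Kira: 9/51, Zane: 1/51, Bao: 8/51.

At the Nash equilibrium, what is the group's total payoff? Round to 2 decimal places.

Each unit j contributes comes back to j as 6.6 × (j's share), so j prefers to contribute only if that share exceeds 1/6.6 = 0.1515; otherwise keeping the unit dominates.
Ravi, Mika, Uma, Kira and Bao are above the threshold, contributing 51 each; the remaining 3 contribute 0. Total contributed: 255.
The canal-maintenance pool pays out 6.6 × 255 = 1683.00 in total (split across the unequal shares, but the aggregate is all that matters for the group sum).
The 3 free-riders keep 51 each, adding 153. Group total = 153 + 1683.00 = 1836.00.

1836.00 labor-hours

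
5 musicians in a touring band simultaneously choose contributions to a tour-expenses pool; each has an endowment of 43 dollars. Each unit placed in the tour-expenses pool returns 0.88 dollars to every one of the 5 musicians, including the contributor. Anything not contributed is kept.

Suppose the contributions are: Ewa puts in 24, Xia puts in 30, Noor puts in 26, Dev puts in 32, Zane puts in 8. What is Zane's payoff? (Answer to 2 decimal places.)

140.60 dollars

Total contributed: 24 + 30 + 26 + 32 + 8 = 120.
Each receives 0.88 × 120 = 105.60 from the tour-expenses pool.
Zane keeps 43 − 8 = 35, so Zane's payoff is 35 + 105.60 = 140.60.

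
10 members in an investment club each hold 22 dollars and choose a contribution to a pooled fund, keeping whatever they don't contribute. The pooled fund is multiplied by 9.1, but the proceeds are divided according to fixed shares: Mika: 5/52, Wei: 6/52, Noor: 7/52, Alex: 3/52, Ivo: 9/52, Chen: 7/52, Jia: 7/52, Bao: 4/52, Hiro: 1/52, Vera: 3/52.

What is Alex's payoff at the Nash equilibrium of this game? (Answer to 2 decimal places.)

79.75 dollars

Each unit j contributes comes back to j as 9.1 × (j's share), so j prefers to contribute only if that share exceeds 1/9.1 = 0.1099; otherwise keeping the unit dominates.
Wei, Noor, Ivo, Chen and Jia clear that bar, contributing 22 each; the remaining 5 contribute 0. Total contributed: 110.
Alex keeps 22 and receives 9.1 × 110 × 3/52 = 57.75 from the pooled fund, for a payoff of 79.75.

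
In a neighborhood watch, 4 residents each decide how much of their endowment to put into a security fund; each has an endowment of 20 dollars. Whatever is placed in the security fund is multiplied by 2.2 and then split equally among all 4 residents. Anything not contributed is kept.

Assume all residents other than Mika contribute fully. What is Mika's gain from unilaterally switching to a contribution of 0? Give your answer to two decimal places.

9.00 dollars

Switching from a contribution of 20 to 0 lets Mika keep an extra 20 dollars, but lowers the security fund by 20, which costs Mika their own share of that drop: 2.2/4 × 20 = 11.00.
Net gain = 20 − 11.00 = 9.00. The private return per contributed unit (0.5500) is below 1, so free-riding is indeed the best response regardless of what the others do.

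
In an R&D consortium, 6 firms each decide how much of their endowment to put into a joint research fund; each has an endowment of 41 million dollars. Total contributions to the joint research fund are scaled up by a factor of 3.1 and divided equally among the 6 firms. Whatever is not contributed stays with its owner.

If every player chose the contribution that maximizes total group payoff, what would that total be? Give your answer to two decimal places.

762.60 million dollars

Each contributed unit returns 3.100 to the group as a whole (0.5167 to each of 6 players), which exceeds 1, so the social optimum is full contribution: group total = 3.100 × 246 = 762.60.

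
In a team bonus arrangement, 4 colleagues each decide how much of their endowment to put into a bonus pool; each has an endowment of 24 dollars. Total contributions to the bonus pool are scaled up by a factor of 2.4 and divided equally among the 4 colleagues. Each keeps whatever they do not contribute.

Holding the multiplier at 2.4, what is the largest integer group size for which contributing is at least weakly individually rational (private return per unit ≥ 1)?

2

Private return per unit is 2.4/(group size), which is ≥ 1 whenever the group size is ≤ 2.4.
The largest such integer is 2.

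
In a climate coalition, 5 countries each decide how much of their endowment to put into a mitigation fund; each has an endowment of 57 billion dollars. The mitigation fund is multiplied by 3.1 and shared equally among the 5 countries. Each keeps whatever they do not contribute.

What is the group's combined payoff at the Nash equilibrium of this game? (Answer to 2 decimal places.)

285.00 billion dollars

Each contributed unit returns 3.1/5 = 0.6200 to its contributor — below 1 — so contributing 0 is dominant for every player. At the Nash equilibrium everyone keeps their 57, and the group total is 5 × 57 = 285.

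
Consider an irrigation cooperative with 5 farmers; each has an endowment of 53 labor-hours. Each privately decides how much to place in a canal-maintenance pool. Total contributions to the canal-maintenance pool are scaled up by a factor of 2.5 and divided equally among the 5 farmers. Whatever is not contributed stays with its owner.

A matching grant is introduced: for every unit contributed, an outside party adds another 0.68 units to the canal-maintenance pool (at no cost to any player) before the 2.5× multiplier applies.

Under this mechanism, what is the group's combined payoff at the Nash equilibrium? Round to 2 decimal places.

Even with the mechanism, each unit contributed returns only 2.5 × 1.68 / 5 = 0.8400 per unit of net cost, so contributing nothing is still dominant.
Everyone keeps their endowment and the group total is 5 × 53 = 265.

265.00 labor-hours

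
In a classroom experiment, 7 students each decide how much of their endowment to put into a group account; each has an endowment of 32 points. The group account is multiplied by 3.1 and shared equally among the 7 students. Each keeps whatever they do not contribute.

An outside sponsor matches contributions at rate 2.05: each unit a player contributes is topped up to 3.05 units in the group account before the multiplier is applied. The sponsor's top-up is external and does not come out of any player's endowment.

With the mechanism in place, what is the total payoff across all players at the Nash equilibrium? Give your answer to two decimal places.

2117.92 points

Under the mechanism each unit contributed yields 3.1 × 3.05 / 7 = 1.3507 back to its contributor per unit of net cost, which exceeds 1, making full contribution the dominant choice for everyone.
At the Nash equilibrium everyone contributes 32. Group total payoff = 3.1 × 3.05 × 224 = 2117.92.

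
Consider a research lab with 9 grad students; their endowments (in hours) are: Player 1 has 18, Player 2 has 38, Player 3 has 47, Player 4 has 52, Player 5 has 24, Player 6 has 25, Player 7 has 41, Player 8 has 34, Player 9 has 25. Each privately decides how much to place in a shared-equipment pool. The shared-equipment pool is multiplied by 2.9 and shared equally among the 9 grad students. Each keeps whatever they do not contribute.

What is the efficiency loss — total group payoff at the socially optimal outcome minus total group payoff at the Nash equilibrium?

577.60 hours

The private return per contributed unit is 2.9/9 = 0.3222 < 1 for every player regardless of endowment, so the Nash equilibrium is zero contribution and the group total is Σ E_j = 18 + 38 + 47 + 52 + 24 + 25 + 41 + 34 + 25 = 304.
Each contributed unit returns 2.900 to the group, so the social optimum is full contribution by everyone: group total = 2.900 × 304 = 881.60.
Efficiency loss = (2.900 − 1) × 304 = 577.60.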